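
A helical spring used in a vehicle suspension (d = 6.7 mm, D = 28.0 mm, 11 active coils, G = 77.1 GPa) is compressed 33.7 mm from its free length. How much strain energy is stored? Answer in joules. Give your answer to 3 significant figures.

45.7 J

k = Gd⁴/(8D³N_a) = (77.1×10³)(6.7⁴)/(8·28.0³·11) = 80.426 N/mm
U = ½kδ² = 0.5 × 80.426 × 33.7² = 45670 N·mm = 45.67 J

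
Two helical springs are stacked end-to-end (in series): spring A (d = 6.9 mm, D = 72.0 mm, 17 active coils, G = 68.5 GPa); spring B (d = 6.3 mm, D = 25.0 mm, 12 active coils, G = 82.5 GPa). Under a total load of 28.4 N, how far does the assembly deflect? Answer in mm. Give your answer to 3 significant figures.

k_A = Gd⁴/(8D³N_a) = (68.5×10³)(6.9⁴)/(8·72.0³·17) = 3.0588 N/mm
k_B = Gd⁴/(8D³N_a) = (82.5×10³)(6.3⁴)/(8·25.0³·12) = 86.641 N/mm
Series: 1/k_eq = 1/3.0588 + 1/86.641 = 0.33847; k_eq = 2.9545 N/mm
δ = F/k_eq = 28.4/2.9545 = 9.6125 mm

9.61 mm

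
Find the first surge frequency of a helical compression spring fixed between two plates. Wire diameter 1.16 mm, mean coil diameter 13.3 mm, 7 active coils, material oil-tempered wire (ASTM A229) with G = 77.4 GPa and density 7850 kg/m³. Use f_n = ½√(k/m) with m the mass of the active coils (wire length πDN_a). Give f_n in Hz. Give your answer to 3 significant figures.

331 Hz

k = Gd⁴/(8D³N_a) = (77.4×10³)(1.16⁴)/(8·13.3³·7) = 1.0637 N/mm = 1063.7 N/m
Wire length L = πDN_a = π·13.3·7 = 292.48 mm
m = ρ·(πd²/4)·L = 7850 × 1.0568×10⁻⁶ m² × 0.29248 m = 0.0024265 kg
f_n = ½√(k/m) = 0.5·√(1063.7/0.0024265) = 0.5·√(4.3838e+05) = 331.05 Hz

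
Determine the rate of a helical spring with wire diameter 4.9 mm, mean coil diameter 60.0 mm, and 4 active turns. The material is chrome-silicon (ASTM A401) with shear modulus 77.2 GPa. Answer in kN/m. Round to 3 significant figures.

k = Gd⁴/(8D³N_a) = (77.2×10³ × 4.9⁴) / (8 × 60.0³ × 4)
  = 4.45043e+07 / 6.912e+06 = 6.4387 N/mm

6.44 kN/m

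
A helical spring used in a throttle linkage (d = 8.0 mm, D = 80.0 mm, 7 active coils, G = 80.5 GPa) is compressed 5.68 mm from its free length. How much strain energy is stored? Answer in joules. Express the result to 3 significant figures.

k = Gd⁴/(8D³N_a) = (80.5×10³)(8.0⁴)/(8·80.0³·7) = 11.5 N/mm
U = ½kδ² = 0.5 × 11.5 × 5.68² = 185.51 N·mm = 0.18551 J

0.186 J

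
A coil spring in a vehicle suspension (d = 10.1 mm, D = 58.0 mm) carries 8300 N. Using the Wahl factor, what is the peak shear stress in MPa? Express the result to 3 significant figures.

Spring index C = D/d = 58.0/10.1 = 5.7426
K_W = (4C−1)/(4C−4) + 0.615/C = 21.970/18.970 + 0.1071 = 1.2652
τ₀ = 8FD/(πd³) = 8·8300·58.0/(π·10.1³) = 3.8512e+06/3236.8 = 1189.8 MPa
τ_max = K·τ₀ = 1.2652 × 1189.8 = 1505.4 MPa

1510 MPa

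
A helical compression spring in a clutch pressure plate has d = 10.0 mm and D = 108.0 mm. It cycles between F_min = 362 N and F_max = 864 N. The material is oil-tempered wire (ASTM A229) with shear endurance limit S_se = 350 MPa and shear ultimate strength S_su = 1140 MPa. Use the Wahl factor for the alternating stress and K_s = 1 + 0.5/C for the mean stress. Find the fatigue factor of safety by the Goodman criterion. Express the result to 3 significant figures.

2.64

C = D/d = 108.0/10.0 = 10.8000; K_W = (4C−1)/(4C−4)+0.615/C = 1.1335; K_s = 1+0.5/C = 1.0463
F_a = (F_max−F_min)/2 = 251 N; F_m = (F_max+F_min)/2 = 613 N
τ_a = K_W·8F_aD/(πd³) = 1.1335 × 69.03 = 78.244 MPa
τ_m = K_s·8F_mD/(πd³) = 1.0463 × 168.59 = 176.39 MPa
Goodman: 1/n_f = τ_a/S_se + τ_m/S_su = 78.244/350 + 176.39/1140 = 0.22355 + 0.15473 = 0.37828
n_f = 1/0.37828 = 2.644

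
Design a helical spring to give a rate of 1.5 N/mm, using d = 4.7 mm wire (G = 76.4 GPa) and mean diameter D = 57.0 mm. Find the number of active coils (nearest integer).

N_a = Gd⁴/(8D³k) = (76.4×10³ × 4.7⁴)/(8 × 57.0³ × 1.5)
    = 3.72808e+07 / 2.22232e+06 = 16.78 → 17 coils

17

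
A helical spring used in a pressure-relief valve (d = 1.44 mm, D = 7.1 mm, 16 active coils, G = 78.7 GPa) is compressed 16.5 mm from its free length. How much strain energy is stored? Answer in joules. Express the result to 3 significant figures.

k = Gd⁴/(8D³N_a) = (78.7×10³)(1.44⁴)/(8·7.1³·16) = 7.3865 N/mm
U = ½kδ² = 0.5 × 7.3865 × 16.5² = 1005.5 N·mm = 1.0055 J

1.01 J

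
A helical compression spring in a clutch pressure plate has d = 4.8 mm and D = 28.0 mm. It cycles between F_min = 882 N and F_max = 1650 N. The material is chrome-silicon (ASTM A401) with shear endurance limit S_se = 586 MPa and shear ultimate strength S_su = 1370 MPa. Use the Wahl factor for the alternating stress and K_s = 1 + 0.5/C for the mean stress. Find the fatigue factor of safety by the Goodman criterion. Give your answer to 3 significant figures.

0.848

C = D/d = 28.0/4.8 = 5.8333; K_W = (4C−1)/(4C−4)+0.615/C = 1.2606; K_s = 1+0.5/C = 1.0857
F_a = (F_max−F_min)/2 = 384 N; F_m = (F_max+F_min)/2 = 1266 N
τ_a = K_W·8F_aD/(πd³) = 1.2606 × 247.57 = 312.09 MPa
τ_m = K_s·8F_mD/(πd³) = 1.0857 × 816.22 = 886.18 MPa
Goodman: 1/n_f = τ_a/S_se + τ_m/S_su = 312.09/586 + 886.18/1370 = 0.53258 + 0.64685 = 1.1794
n_f = 1/1.1794 = 0.8479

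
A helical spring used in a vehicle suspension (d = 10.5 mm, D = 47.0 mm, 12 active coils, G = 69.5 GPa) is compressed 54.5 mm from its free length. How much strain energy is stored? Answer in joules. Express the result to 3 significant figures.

126 J

k = Gd⁴/(8D³N_a) = (69.5×10³)(10.5⁴)/(8·47.0³·12) = 84.757 N/mm
U = ½kδ² = 0.5 × 84.757 × 54.5² = 1.2588e+05 N·mm = 125.88 J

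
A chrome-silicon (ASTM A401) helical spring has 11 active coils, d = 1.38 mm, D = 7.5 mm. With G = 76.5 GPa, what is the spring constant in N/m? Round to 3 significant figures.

k = Gd⁴/(8D³N_a) = (76.5×10³ × 1.38⁴) / (8 × 7.5³ × 11)
  = 277446 / 37125 = 7.4733 N/mm = 7473.3 N/m

7470 N/m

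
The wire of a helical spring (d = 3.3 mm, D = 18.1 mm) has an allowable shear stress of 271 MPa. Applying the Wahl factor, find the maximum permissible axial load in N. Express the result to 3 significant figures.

165 N

C = D/d = 18.1/3.3 = 5.4848
K_W = (4C−1)/(4C−4) + 0.615/C = 20.939/17.939 + 0.1121 = 1.2794
τ_max = K·8FD/(πd³) → F_max = τ_allow·πd³/(8DK)
F_max = 271·π·3.3³/(8·18.1·1.2794) = 30596/185.25 = 165.16 N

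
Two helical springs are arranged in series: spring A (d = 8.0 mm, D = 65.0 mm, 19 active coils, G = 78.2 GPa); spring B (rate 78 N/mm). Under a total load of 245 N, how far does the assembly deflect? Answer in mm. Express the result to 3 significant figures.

k_A = Gd⁴/(8D³N_a) = (78.2×10³)(8.0⁴)/(8·65.0³·19) = 7.6733 N/mm
Series: 1/k_eq = 1/7.6733 + 1/78 = 0.14314; k_eq = 6.9861 N/mm
δ = F/k_eq = 245/6.9861 = 35.07 mm

35.1 mm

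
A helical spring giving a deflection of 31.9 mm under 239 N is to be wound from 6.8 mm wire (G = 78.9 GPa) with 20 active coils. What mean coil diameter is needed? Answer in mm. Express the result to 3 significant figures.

Required rate k = F/δ = 239/31.9 = 7.4922 N/mm
D = (Gd⁴/(8N_a·k))^(1/3) = (78.9×10³·6.8⁴/(8·20·7.4922))^(1/3)
  = (140730)^(1/3) = 52.0150 mm

52.0 mm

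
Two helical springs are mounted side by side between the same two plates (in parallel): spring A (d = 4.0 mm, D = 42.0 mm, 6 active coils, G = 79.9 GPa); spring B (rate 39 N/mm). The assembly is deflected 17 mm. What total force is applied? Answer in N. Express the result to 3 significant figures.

761 N

k_A = Gd⁴/(8D³N_a) = (79.9×10³)(4.0⁴)/(8·42.0³·6) = 5.7517 N/mm
Parallel: k_eq = 5.7517 + 39 = 44.752 N/mm
F = k_eq·δ = 44.752·17 = 760.78 N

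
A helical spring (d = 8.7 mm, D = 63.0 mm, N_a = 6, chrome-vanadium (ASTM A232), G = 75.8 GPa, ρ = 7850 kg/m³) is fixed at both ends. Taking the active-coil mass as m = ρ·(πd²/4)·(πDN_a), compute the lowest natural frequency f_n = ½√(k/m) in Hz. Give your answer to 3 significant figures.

k = Gd⁴/(8D³N_a) = (75.8×10³)(8.7⁴)/(8·63.0³·6) = 36.181 N/mm = 36181 N/m
Wire length L = πDN_a = π·63.0·6 = 1187.5 mm
m = ρ·(πd²/4)·L = 7850 × 59.447×10⁻⁶ m² × 1.1875 m = 0.55417 kg
f_n = ½√(k/m) = 0.5·√(36181/0.55417) = 0.5·√(65290) = 127.76 Hz

128 Hz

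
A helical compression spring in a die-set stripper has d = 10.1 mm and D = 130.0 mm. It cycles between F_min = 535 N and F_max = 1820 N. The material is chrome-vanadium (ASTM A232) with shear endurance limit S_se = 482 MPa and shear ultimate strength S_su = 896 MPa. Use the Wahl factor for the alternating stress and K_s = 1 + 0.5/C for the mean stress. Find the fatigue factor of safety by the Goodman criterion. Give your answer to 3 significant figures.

C = D/d = 130.0/10.1 = 12.8713; K_W = (4C−1)/(4C−4)+0.615/C = 1.1110; K_s = 1+0.5/C = 1.0388
F_a = (F_max−F_min)/2 = 642.5 N; F_m = (F_max+F_min)/2 = 1177.5 N
τ_a = K_W·8F_aD/(πd³) = 1.1110 × 206.44 = 229.35 MPa
τ_m = K_s·8F_mD/(πd³) = 1.0388 × 378.34 = 393.04 MPa
Goodman: 1/n_f = τ_a/S_se + τ_m/S_su = 229.35/482 + 393.04/896 = 0.47582 + 0.43866 = 0.91448
n_f = 1/0.91448 = 1.094

1.09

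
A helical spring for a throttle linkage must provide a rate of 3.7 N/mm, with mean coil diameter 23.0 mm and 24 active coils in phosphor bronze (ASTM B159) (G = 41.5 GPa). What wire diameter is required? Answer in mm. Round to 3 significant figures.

d = (8D³N_a·k / G)^(1/4) = (8·23.0³·24·3.7 / (41.5×10³))^0.25
  = (208.28)^0.25 = 3.7989 mm

3.80 mm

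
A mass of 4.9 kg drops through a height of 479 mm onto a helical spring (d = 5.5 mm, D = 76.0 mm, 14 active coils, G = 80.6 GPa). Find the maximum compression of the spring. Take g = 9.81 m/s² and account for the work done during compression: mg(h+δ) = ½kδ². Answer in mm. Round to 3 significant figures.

k = Gd⁴/(8D³N_a) = (80.6×10³)(5.5⁴)/(8·76.0³·14) = 1.5001 N/mm
W = mg = 4.9 × 9.81 = 48.069 N
½kδ² − Wδ − Wh = 0 → δ = (W + √(W² + 2kWh))/k
δ = (48.069 + √(2310.6 + 69080.8))/1.5001 = (48.069 + 267.19)/1.5001 = 210.16 mm

210 mm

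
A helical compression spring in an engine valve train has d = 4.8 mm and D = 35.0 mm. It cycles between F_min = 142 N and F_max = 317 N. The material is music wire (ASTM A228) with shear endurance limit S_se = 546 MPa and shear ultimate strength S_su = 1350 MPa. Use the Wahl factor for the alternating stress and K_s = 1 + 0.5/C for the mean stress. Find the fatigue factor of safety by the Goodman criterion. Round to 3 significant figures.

3.31

C = D/d = 35.0/4.8 = 7.2917; K_W = (4C−1)/(4C−4)+0.615/C = 1.2035; K_s = 1+0.5/C = 1.0686
F_a = (F_max−F_min)/2 = 87.5 N; F_m = (F_max+F_min)/2 = 229.5 N
τ_a = K_W·8F_aD/(πd³) = 1.2035 × 70.517 = 84.87 MPa
τ_m = K_s·8F_mD/(πd³) = 1.0686 × 184.96 = 197.64 MPa
Goodman: 1/n_f = τ_a/S_se + τ_m/S_su = 84.87/546 + 197.64/1350 = 0.15544 + 0.14640 = 0.30184
n_f = 1/0.30184 = 3.313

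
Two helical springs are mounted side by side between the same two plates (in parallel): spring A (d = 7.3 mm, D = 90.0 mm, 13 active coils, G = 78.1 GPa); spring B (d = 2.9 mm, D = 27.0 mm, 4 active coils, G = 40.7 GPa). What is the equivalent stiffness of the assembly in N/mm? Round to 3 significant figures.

7.50 N/mm

k_A = Gd⁴/(8D³N_a) = (78.1×10³)(7.3⁴)/(8·90.0³·13) = 2.9254 N/mm
k_B = Gd⁴/(8D³N_a) = (40.7×10³)(2.9⁴)/(8·27.0³·4) = 4.5703 N/mm
Parallel: k_eq = 2.9254 + 4.5703 = 7.4957 N/mm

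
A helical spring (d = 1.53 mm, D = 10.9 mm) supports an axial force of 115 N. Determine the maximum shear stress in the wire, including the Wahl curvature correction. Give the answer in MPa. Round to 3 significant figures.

1080 MPa

Spring index C = D/d = 10.9/1.53 = 7.1242
K_W = (4C−1)/(4C−4) + 0.615/C = 27.497/24.497 + 0.0863 = 1.2088
τ₀ = 8FD/(πd³) = 8·115·10.9/(π·1.53³) = 10028/11.252 = 891.23 MPa
τ_max = K·τ₀ = 1.2088 × 891.23 = 1077.3 MPa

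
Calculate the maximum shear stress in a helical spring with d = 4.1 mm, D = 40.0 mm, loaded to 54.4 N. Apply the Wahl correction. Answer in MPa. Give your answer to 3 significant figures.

Spring index C = D/d = 40.0/4.1 = 9.7561
K_W = (4C−1)/(4C−4) + 0.615/C = 38.024/35.024 + 0.0630 = 1.1487
τ₀ = 8FD/(πd³) = 8·54.4·40.0/(π·4.1³) = 17408/216.52 = 80.398 MPa
τ_max = K·τ₀ = 1.1487 × 80.398 = 92.353 MPa

92.4 MPa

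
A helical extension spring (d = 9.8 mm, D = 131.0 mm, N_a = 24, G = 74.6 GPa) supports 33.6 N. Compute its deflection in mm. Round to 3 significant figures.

k = Gd⁴/(8D³N_a) = (74.6×10³)(9.8⁴)/(8·131.0³·24) = 1.5941 N/mm
δ = F/k = 33.6 / 1.5941 = 21.077 mm

21.1 mm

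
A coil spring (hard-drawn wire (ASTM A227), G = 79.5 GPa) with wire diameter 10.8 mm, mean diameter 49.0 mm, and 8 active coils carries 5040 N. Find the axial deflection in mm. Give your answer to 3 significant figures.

k = Gd⁴/(8D³N_a) = (79.5×10³)(10.8⁴)/(8·49.0³·8) = 143.65 N/mm
δ = F/k = 5040 / 143.65 = 35.086 mm

35.1 mm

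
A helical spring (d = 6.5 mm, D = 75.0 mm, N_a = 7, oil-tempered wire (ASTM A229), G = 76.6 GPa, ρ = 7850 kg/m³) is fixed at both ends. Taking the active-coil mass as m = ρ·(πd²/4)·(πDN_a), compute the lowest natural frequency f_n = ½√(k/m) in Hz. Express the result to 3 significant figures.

58.0 Hz

k = Gd⁴/(8D³N_a) = (76.6×10³)(6.5⁴)/(8·75.0³·7) = 5.7878 N/mm = 5787.8 N/m
Wire length L = πDN_a = π·75.0·7 = 1649.3 mm
m = ρ·(πd²/4)·L = 7850 × 33.183×10⁻⁶ m² × 1.6493 m = 0.42963 kg
f_n = ½√(k/m) = 0.5·√(5787.8/0.42963) = 0.5·√(13471) = 58.033 Hz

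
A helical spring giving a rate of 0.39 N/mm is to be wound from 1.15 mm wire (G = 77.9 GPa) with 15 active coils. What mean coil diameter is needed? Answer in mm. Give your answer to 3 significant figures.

D = (Gd⁴/(8N_a·k))^(1/3) = (77.9×10³·1.15⁴/(8·15·0.39))^(1/3)
  = (2911.27)^(1/3) = 14.2789 mm

14.3 mm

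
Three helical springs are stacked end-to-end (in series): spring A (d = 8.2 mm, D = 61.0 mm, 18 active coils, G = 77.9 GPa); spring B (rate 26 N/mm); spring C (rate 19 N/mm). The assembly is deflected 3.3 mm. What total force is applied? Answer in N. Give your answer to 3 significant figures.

17.9 N

k_A = Gd⁴/(8D³N_a) = (77.9×10³)(8.2⁴)/(8·61.0³·18) = 10.776 N/mm
Series: 1/k_eq = 1/10.776 + 1/26 + 1/19 = 0.1839; k_eq = 5.4379 N/mm
F = k_eq·δ = 5.4379·3.3 = 17.945 N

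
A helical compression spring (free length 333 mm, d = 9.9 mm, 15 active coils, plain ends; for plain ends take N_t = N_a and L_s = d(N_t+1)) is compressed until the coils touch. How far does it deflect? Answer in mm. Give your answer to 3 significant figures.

N_t = 15; L_s = 9.9·16 = 158.4 mm
δ_solid = L₀ − L_s = 333 − 158.4 = 174.6 mm

175 mm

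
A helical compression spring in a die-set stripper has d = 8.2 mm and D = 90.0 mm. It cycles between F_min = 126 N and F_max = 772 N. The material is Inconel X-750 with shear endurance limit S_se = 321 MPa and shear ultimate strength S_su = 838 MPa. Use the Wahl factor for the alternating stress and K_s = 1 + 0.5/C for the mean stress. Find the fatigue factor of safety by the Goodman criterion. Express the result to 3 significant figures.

1.42

C = D/d = 90.0/8.2 = 10.9756; K_W = (4C−1)/(4C−4)+0.615/C = 1.1312; K_s = 1+0.5/C = 1.0456
F_a = (F_max−F_min)/2 = 323 N; F_m = (F_max+F_min)/2 = 449 N
τ_a = K_W·8F_aD/(πd³) = 1.1312 × 134.26 = 151.88 MPa
τ_m = K_s·8F_mD/(πd³) = 1.0456 × 186.63 = 195.13 MPa
Goodman: 1/n_f = τ_a/S_se + τ_m/S_su = 151.88/321 + 195.13/838 = 0.47313 + 0.23286 = 0.70599
n_f = 1/0.70599 = 1.416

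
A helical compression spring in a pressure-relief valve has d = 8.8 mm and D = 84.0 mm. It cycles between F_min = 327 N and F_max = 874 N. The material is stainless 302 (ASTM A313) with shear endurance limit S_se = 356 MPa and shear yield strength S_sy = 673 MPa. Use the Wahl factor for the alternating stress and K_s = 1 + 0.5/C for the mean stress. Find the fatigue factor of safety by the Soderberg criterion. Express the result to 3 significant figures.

C = D/d = 84.0/8.8 = 9.5455; K_W = (4C−1)/(4C−4)+0.615/C = 1.1522; K_s = 1+0.5/C = 1.0524
F_a = (F_max−F_min)/2 = 273.5 N; F_m = (F_max+F_min)/2 = 600.5 N
τ_a = K_W·8F_aD/(πd³) = 1.1522 × 85.848 = 98.913 MPa
τ_m = K_s·8F_mD/(πd³) = 1.0524 × 188.49 = 198.36 MPa
Soderberg: 1/n_f = τ_a/S_se + τ_m/S_sy = 98.913/356 + 198.36/673 = 0.27785 + 0.29474 = 0.57259
n_f = 1/0.57259 = 1.746

1.75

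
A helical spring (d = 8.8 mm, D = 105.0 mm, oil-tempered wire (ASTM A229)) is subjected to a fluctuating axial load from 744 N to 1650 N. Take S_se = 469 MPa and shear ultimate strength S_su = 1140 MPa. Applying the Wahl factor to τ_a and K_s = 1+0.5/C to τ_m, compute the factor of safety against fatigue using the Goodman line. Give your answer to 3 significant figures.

1.17

C = D/d = 105.0/8.8 = 11.9318; K_W = (4C−1)/(4C−4)+0.615/C = 1.1201; K_s = 1+0.5/C = 1.0419
F_a = (F_max−F_min)/2 = 453 N; F_m = (F_max+F_min)/2 = 1197 N
τ_a = K_W·8F_aD/(πd³) = 1.1201 × 177.74 = 199.09 MPa
τ_m = K_s·8F_mD/(πd³) = 1.0419 × 469.65 = 489.33 MPa
Goodman: 1/n_f = τ_a/S_se + τ_m/S_su = 199.09/469 + 489.33/1140 = 0.42451 + 0.42924 = 0.85374
n_f = 1/0.85374 = 1.171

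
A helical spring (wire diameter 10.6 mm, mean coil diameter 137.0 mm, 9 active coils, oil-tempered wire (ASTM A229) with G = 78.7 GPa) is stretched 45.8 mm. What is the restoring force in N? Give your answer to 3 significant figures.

246 N

k = Gd⁴/(8D³N_a) = (78.7×10³)(10.6⁴)/(8·137.0³·9) = 5.3667 N/mm
F = k·δ = 5.3667 × 45.8 = 245.79 N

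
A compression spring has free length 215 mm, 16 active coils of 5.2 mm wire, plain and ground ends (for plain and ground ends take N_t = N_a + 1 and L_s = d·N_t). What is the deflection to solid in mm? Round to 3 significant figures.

N_t = 17; L_s = 5.2·17 = 88.4 mm
δ_solid = L₀ − L_s = 215 − 88.4 = 126.6 mm

127 mm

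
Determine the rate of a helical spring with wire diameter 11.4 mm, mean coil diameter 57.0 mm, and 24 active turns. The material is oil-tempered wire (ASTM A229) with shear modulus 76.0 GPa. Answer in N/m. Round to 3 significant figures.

k = Gd⁴/(8D³N_a) = (76.0×10³ × 11.4⁴) / (8 × 57.0³ × 24)
  = 1.28361e+09 / 3.55571e+07 = 36.1 N/mm = 36100 N/m

36100 N/m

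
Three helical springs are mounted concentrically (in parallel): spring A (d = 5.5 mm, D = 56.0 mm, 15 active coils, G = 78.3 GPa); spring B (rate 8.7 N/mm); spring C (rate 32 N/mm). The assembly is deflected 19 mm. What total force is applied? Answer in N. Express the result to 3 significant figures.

k_A = Gd⁴/(8D³N_a) = (78.3×10³)(5.5⁴)/(8·56.0³·15) = 3.3999 N/mm
Parallel: k_eq = 3.3999 + 8.7 + 32 = 44.1 N/mm
F = k_eq·δ = 44.1·19 = 837.9 N

838 N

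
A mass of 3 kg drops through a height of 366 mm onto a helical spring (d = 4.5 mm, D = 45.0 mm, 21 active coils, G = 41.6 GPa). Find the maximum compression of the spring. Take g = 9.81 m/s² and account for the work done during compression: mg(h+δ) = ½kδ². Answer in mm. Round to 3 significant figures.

k = Gd⁴/(8D³N_a) = (41.6×10³)(4.5⁴)/(8·45.0³·21) = 1.1143 N/mm
W = mg = 3 × 9.81 = 29.43 N
½kδ² − Wδ − Wh = 0 → δ = (W + √(W² + 2kWh))/k
δ = (29.43 + √(866.12 + 24004.8))/1.1143 = (29.43 + 157.71)/1.1143 = 167.94 mm

168 mm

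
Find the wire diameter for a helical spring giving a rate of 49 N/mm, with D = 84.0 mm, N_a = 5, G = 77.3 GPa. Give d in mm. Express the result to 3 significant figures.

11.1 mm

d = (8D³N_a·k / G)^(1/4) = (8·84.0³·5·49 / (77.3×10³))^0.25
  = (15028)^0.25 = 11.0721 mm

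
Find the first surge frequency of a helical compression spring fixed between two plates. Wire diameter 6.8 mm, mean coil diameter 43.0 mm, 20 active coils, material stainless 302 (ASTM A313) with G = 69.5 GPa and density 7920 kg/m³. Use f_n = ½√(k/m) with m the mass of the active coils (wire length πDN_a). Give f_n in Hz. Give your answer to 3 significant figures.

k = Gd⁴/(8D³N_a) = (69.5×10³)(6.8⁴)/(8·43.0³·20) = 11.681 N/mm = 11681 N/m
Wire length L = πDN_a = π·43.0·20 = 2701.8 mm
m = ρ·(πd²/4)·L = 7920 × 36.317×10⁻⁶ m² × 2.7018 m = 0.77711 kg
f_n = ½√(k/m) = 0.5·√(11681/0.77711) = 0.5·√(15032) = 61.302 Hz

61.3 Hz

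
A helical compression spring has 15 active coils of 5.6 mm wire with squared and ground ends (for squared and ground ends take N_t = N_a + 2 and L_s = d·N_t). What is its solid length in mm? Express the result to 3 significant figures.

squared and ground ends: N_t = N_a + 2 = 15 + 2 = 17
L_s = d·N_t = 5.6 × 17 = 95.2 mm

95.2 mm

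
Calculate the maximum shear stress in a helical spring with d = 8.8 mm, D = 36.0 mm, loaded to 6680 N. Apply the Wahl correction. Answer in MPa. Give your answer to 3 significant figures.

Spring index C = D/d = 36.0/8.8 = 4.0909
K_W = (4C−1)/(4C−4) + 0.615/C = 15.364/12.364 + 0.1503 = 1.3930
τ₀ = 8FD/(πd³) = 8·6680·36.0/(π·8.8³) = 1.92384e+06/2140.9 = 898.61 MPa
τ_max = K·τ₀ = 1.3930 × 898.61 = 1251.7 MPa

1250 MPa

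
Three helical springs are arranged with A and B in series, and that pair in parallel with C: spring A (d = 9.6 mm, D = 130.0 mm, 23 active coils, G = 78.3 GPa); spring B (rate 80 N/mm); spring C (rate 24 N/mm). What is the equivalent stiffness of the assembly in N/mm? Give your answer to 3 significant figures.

25.6 N/mm

k_A = Gd⁴/(8D³N_a) = (78.3×10³)(9.6⁴)/(8·130.0³·23) = 1.6451 N/mm
Springs A,B series: k_AB = 1/(1/1.6451+1/80) = 1.612 N/mm; parallel with C: k_eq = 1.612+24 = 25.612 N/mm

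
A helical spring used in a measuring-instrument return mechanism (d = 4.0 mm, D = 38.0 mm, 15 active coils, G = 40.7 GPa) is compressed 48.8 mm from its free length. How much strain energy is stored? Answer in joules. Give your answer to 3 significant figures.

1.88 J

k = Gd⁴/(8D³N_a) = (40.7×10³)(4.0⁴)/(8·38.0³·15) = 1.5823 N/mm
U = ½kδ² = 0.5 × 1.5823 × 48.8² = 1884.1 N·mm = 1.8841 J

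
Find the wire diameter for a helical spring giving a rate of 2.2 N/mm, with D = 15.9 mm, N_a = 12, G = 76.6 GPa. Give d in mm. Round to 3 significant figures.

1.82 mm

d = (8D³N_a·k / G)^(1/4) = (8·15.9³·12·2.2 / (76.6×10³))^0.25
  = (11.083)^0.25 = 1.8246 mm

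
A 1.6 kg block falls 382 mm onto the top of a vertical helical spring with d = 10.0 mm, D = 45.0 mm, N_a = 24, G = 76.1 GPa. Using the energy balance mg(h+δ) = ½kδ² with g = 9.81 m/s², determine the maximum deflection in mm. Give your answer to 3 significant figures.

17.0 mm

k = Gd⁴/(8D³N_a) = (76.1×10³)(10.0⁴)/(8·45.0³·24) = 43.496 N/mm
W = mg = 1.6 × 9.81 = 15.696 N
½kδ² − Wδ − Wh = 0 → δ = (W + √(W² + 2kWh))/k
δ = (15.696 + √(246.36 + 521589))/43.496 = (15.696 + 722.38)/43.496 = 16.969 mm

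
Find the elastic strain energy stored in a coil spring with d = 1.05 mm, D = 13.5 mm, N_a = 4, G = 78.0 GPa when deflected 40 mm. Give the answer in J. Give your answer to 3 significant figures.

k = Gd⁴/(8D³N_a) = (78.0×10³)(1.05⁴)/(8·13.5³·4) = 1.2042 N/mm
U = ½kδ² = 0.5 × 1.2042 × 40² = 963.36 N·mm = 0.96336 J

0.963 J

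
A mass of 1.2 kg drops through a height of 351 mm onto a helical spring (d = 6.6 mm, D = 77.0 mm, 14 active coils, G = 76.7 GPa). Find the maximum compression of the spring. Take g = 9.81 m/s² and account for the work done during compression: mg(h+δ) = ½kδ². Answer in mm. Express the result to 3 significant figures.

k = Gd⁴/(8D³N_a) = (76.7×10³)(6.6⁴)/(8·77.0³·14) = 2.8463 N/mm
W = mg = 1.2 × 9.81 = 11.772 N
½kδ² − Wδ − Wh = 0 → δ = (W + √(W² + 2kWh))/k
δ = (11.772 + √(138.58 + 23521.7))/2.8463 = (11.772 + 153.82)/2.8463 = 58.178 mm

58.2 mm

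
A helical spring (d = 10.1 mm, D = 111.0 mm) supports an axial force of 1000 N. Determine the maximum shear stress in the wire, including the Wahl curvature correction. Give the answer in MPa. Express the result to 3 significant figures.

Spring index C = D/d = 111.0/10.1 = 10.9901
K_W = (4C−1)/(4C−4) + 0.615/C = 42.960/39.960 + 0.0560 = 1.1310
τ₀ = 8FD/(πd³) = 8·1000·111.0/(π·10.1³) = 888000/3236.8 = 274.35 MPa
τ_max = K·τ₀ = 1.1310 × 274.35 = 310.29 MPa

310 MPa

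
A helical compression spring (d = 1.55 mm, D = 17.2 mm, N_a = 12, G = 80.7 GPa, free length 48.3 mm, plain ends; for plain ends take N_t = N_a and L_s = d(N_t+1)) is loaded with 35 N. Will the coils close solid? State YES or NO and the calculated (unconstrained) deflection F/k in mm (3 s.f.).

YES, δ = 36.7 mm

k = Gd⁴/(8D³N_a) = (80.7×10³)(1.55⁴)/(8·17.2³·12) = 0.95355 N/mm
N_t = 12; L_s = 1.55·13 = 20.15 mm; δ_solid = L₀ − L_s = 48.3 − 20.15 = 28.15 mm
δ = F/k = 35/0.95355 = 36.705 mm
δ ≥ δ_solid → spring goes solid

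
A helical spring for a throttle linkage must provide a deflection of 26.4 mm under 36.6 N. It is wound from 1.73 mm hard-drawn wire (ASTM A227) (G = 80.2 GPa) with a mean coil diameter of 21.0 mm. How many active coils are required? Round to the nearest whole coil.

Required rate k = F/δ = 36.6/26.4 = 1.3864 N/mm
N_a = Gd⁴/(8D³k) = (80.2×10³ × 1.73⁴)/(8 × 21.0³ × 1.3864)
    = 718388 / 102713 = 6.994 → 7 coils

7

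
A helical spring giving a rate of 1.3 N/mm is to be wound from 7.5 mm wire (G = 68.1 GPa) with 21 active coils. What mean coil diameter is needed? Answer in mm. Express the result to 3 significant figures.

D = (Gd⁴/(8N_a·k))^(1/3) = (68.1×10³·7.5⁴/(8·21·1.3))^(1/3)
  = (986596)^(1/3) = 99.5512 mm

99.6 mm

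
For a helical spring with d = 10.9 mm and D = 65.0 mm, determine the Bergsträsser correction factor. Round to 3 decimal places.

C = D/d = 65.0/10.9 = 5.9633
K_B = (4C+2)/(4C−3) = 25.853/20.853 = 1.2398

1.240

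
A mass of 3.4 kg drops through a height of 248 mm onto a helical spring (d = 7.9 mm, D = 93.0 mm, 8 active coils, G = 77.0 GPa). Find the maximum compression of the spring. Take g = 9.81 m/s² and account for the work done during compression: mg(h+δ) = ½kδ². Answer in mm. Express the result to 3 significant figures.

59.3 mm

k = Gd⁴/(8D³N_a) = (77.0×10³)(7.9⁴)/(8·93.0³·8) = 5.826 N/mm
W = mg = 3.4 × 9.81 = 33.354 N
½kδ² − Wδ − Wh = 0 → δ = (W + √(W² + 2kWh))/k
δ = (33.354 + √(1112.5 + 96382.9))/5.826 = (33.354 + 312.24)/5.826 = 59.32 mm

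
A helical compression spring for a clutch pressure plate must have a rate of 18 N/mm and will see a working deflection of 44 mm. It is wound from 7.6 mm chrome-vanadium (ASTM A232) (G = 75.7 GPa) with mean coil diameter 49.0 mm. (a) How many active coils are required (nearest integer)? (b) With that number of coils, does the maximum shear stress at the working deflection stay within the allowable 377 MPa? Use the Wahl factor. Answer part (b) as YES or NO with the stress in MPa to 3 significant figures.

(a) 15 coils; (b) YES, τ_max = 276 MPa

N_a = Gd⁴/(8D³k) = (75.7×10³)(7.6⁴)/(8·49.0³·18) = 14.91 → N_a = 15
Actual rate k = Gd⁴/(8D³·15) = 17.889 N/mm
Working load F = kδ = 17.889·44 = 787.11 N
C = 49.0/7.6 = 6.4474; K_W = (4C−1)/(4C−4)+0.615/C = 1.2331
τ_max = K_W·8FD/(πd³) = 1.2331·223.73 = 275.88 MPa
τ_max ≤ 377 MPa → acceptable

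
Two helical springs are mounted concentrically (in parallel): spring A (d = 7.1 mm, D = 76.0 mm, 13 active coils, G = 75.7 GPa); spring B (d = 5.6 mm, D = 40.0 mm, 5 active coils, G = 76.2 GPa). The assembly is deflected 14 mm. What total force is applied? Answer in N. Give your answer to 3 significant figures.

k_A = Gd⁴/(8D³N_a) = (75.7×10³)(7.1⁴)/(8·76.0³·13) = 4.2136 N/mm
k_B = Gd⁴/(8D³N_a) = (76.2×10³)(5.6⁴)/(8·40.0³·5) = 29.273 N/mm
Parallel: k_eq = 4.2136 + 29.273 = 33.487 N/mm
F = k_eq·δ = 33.487·14 = 468.81 N

469 N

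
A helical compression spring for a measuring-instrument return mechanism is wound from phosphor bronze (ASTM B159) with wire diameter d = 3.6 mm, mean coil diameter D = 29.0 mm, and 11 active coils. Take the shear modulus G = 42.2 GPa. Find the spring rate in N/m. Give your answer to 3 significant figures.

k = Gd⁴/(8D³N_a) = (42.2×10³ × 3.6⁴) / (8 × 29.0³ × 11)
  = 7.08798e+06 / 2.14623e+06 = 3.3025 N/mm = 3302.5 N/m

3300 N/m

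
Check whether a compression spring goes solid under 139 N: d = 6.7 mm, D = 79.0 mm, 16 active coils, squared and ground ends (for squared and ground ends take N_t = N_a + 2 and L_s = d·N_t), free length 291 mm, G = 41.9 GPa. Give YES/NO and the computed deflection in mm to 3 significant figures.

NO, δ = 104 mm

k = Gd⁴/(8D³N_a) = (41.9×10³)(6.7⁴)/(8·79.0³·16) = 1.3379 N/mm
N_t = 18; L_s = 6.7·18 = 120.6 mm; δ_solid = L₀ − L_s = 291 − 120.6 = 170.4 mm
δ = F/k = 139/1.3379 = 103.89 mm
δ < δ_solid → spring does not go solid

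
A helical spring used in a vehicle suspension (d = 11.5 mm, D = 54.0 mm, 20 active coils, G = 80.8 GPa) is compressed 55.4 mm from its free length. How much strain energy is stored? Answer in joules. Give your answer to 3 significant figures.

k = Gd⁴/(8D³N_a) = (80.8×10³)(11.5⁴)/(8·54.0³·20) = 56.092 N/mm
U = ½kδ² = 0.5 × 56.092 × 55.4² = 86078 N·mm = 86.078 J

86.1 J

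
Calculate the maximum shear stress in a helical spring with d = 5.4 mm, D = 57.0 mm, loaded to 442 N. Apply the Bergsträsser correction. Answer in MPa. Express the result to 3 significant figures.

Spring index C = D/d = 57.0/5.4 = 10.5556
K_B = (4C+2)/(4C−3) = 44.222/39.222 = 1.1275
τ₀ = 8FD/(πd³) = 8·442·57.0/(π·5.4³) = 201552/494.69 = 407.43 MPa
τ_max = K·τ₀ = 1.1275 × 407.43 = 459.37 MPa

459 MPa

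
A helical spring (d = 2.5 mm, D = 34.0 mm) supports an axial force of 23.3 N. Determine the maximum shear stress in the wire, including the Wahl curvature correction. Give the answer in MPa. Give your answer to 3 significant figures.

143 MPa

Spring index C = D/d = 34.0/2.5 = 13.6000
K_W = (4C−1)/(4C−4) + 0.615/C = 53.400/50.400 + 0.0452 = 1.1047
τ₀ = 8FD/(πd³) = 8·23.3·34.0/(π·2.5³) = 6337.6/49.087 = 129.11 MPa
τ_max = K·τ₀ = 1.1047 × 129.11 = 142.63 MPa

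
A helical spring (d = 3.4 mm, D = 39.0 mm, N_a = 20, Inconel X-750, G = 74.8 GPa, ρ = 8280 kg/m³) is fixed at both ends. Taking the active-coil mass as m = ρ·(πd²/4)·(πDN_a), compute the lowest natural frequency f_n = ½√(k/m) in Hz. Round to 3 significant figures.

k = Gd⁴/(8D³N_a) = (74.8×10³)(3.4⁴)/(8·39.0³·20) = 1.0532 N/mm = 1053.2 N/m
Wire length L = πDN_a = π·39.0·20 = 2450.4 mm
m = ρ·(πd²/4)·L = 8280 × 9.0792×10⁻⁶ m² × 2.4504 m = 0.18421 kg
f_n = ½√(k/m) = 0.5·√(1053.2/0.18421) = 0.5·√(5717.2) = 37.806 Hz

37.8 Hz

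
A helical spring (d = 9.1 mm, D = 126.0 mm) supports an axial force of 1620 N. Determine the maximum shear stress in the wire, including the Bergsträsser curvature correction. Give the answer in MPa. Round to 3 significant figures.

Spring index C = D/d = 126.0/9.1 = 13.8462
K_B = (4C+2)/(4C−3) = 57.385/52.385 = 1.0954
τ₀ = 8FD/(πd³) = 8·1620·126.0/(π·9.1³) = 1.63296e+06/2367.4 = 689.77 MPa
τ_max = K·τ₀ = 1.0954 × 689.77 = 755.6 MPa

756 MPa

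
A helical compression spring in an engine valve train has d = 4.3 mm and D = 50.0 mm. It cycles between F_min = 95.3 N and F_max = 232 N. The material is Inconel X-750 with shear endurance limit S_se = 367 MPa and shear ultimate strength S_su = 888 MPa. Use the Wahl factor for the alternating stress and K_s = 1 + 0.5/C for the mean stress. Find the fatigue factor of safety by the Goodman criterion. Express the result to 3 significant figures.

C = D/d = 50.0/4.3 = 11.6279; K_W = (4C−1)/(4C−4)+0.615/C = 1.1235; K_s = 1+0.5/C = 1.0430
F_a = (F_max−F_min)/2 = 68.35 N; F_m = (F_max+F_min)/2 = 163.65 N
τ_a = K_W·8F_aD/(πd³) = 1.1235 × 109.46 = 122.97 MPa
τ_m = K_s·8F_mD/(πd³) = 1.0430 × 262.07 = 273.34 MPa
Goodman: 1/n_f = τ_a/S_se + τ_m/S_su = 122.97/367 + 273.34/888 = 0.33507 + 0.30782 = 0.64289
n_f = 1/0.64289 = 1.555

1.56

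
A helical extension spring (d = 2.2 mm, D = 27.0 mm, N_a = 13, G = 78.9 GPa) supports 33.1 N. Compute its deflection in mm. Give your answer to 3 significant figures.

k = Gd⁴/(8D³N_a) = (78.9×10³)(2.2⁴)/(8·27.0³·13) = 0.90291 N/mm
δ = F/k = 33.1 / 0.90291 = 36.659 mm

36.7 mm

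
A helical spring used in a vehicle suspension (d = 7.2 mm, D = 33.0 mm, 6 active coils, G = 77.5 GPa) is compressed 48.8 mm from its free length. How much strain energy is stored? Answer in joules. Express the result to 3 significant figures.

144 J

k = Gd⁴/(8D³N_a) = (77.5×10³)(7.2⁴)/(8·33.0³·6) = 120.74 N/mm
U = ½kδ² = 0.5 × 120.74 × 48.8² = 1.4377e+05 N·mm = 143.77 J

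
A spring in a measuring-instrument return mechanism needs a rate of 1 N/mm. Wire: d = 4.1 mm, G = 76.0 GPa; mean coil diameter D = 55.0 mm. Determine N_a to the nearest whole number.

N_a = Gd⁴/(8D³k) = (76.0×10³ × 4.1⁴)/(8 × 55.0³ × 1)
    = 2.14758e+07 / 1.331e+06 = 16.14 → 16 coils

16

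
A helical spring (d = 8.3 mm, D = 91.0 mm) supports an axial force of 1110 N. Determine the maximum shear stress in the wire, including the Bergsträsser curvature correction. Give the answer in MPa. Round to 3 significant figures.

505 MPa

Spring index C = D/d = 91.0/8.3 = 10.9639
K_B = (4C+2)/(4C−3) = 45.855/40.855 = 1.1224
τ₀ = 8FD/(πd³) = 8·1110·91.0/(π·8.3³) = 808080/1796.3 = 449.85 MPa
τ_max = K·τ₀ = 1.1224 × 449.85 = 504.91 MPa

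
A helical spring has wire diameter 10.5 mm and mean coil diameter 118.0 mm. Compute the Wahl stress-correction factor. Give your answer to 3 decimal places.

1.128

C = D/d = 118.0/10.5 = 11.2381
K_W = (4C−1)/(4C−4) + 0.615/C = 43.952/40.952 + 0.0547 = 1.1280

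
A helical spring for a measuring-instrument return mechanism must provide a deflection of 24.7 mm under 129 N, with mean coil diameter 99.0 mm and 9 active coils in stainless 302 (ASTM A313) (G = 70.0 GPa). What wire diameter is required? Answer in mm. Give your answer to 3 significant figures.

Required rate k = F/δ = 129/24.7 = 5.2227 N/mm
d = (8D³N_a·k / G)^(1/4) = (8·99.0³·9·5.2227 / (70.0×10³))^0.25
  = (5212.3)^0.25 = 8.4969 mm

8.50 mm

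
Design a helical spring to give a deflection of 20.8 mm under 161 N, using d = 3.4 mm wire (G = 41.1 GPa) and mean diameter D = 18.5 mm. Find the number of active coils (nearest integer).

Required rate k = F/δ = 161/20.8 = 7.7404 N/mm
N_a = Gd⁴/(8D³k) = (41.1×10³ × 3.4⁴)/(8 × 18.5³ × 7.7404)
    = 5.49234e+06 / 392074 = 14.01 → 14 coils

14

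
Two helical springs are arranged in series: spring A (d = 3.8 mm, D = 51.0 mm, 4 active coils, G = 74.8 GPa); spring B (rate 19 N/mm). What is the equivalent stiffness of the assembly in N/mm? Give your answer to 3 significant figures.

3.08 N/mm

k_A = Gd⁴/(8D³N_a) = (74.8×10³)(3.8⁴)/(8·51.0³·4) = 3.6743 N/mm
Series: 1/k_eq = 1/3.6743 + 1/19 = 0.32479; k_eq = 3.0789 N/mm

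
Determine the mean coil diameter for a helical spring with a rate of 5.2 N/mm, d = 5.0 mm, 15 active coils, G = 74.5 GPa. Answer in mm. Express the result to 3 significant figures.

D = (Gd⁴/(8N_a·k))^(1/3) = (74.5×10³·5.0⁴/(8·15·5.2))^(1/3)
  = (74619.4)^(1/3) = 42.1002 mm

42.1 mm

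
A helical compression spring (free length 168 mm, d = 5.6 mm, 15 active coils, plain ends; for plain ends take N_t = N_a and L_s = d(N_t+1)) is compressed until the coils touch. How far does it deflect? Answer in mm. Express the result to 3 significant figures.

78.4 mm

N_t = 15; L_s = 5.6·16 = 89.6 mm
δ_solid = L₀ − L_s = 168 − 89.6 = 78.4 mm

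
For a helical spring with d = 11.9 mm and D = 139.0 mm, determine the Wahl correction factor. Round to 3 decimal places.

1.123

C = D/d = 139.0/11.9 = 11.6807
K_W = (4C−1)/(4C−4) + 0.615/C = 45.723/42.723 + 0.0527 = 1.1229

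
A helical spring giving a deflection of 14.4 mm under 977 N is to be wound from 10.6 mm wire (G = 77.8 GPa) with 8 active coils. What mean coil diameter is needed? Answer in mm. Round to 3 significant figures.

60.9 mm

Required rate k = F/δ = 977/14.4 = 67.847 N/mm
D = (Gd⁴/(8N_a·k))^(1/3) = (77.8×10³·10.6⁴/(8·8·67.847))^(1/3)
  = (226199)^(1/3) = 60.9299 mm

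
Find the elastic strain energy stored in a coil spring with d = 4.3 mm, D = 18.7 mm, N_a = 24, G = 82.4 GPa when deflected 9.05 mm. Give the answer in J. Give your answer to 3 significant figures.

k = Gd⁴/(8D³N_a) = (82.4×10³)(4.3⁴)/(8·18.7³·24) = 22.438 N/mm
U = ½kδ² = 0.5 × 22.438 × 9.05² = 918.84 N·mm = 0.91884 J

0.919 J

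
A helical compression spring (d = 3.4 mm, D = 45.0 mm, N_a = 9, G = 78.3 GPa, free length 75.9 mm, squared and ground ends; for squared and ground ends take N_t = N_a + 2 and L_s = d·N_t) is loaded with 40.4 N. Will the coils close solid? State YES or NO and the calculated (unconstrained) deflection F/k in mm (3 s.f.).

NO, δ = 25.3 mm

k = Gd⁴/(8D³N_a) = (78.3×10³)(3.4⁴)/(8·45.0³·9) = 1.5948 N/mm
N_t = 11; L_s = 3.4·11 = 37.4 mm; δ_solid = L₀ − L_s = 75.9 − 37.4 = 38.5 mm
δ = F/k = 40.4/1.5948 = 25.332 mm
δ < δ_solid → spring does not go solid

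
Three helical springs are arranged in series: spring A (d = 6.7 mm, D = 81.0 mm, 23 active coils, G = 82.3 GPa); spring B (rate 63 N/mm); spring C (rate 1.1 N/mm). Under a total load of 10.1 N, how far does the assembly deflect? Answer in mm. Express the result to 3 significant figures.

k_A = Gd⁴/(8D³N_a) = (82.3×10³)(6.7⁴)/(8·81.0³·23) = 1.696 N/mm
Series: 1/k_eq = 1/1.696 + 1/63 + 1/1.1 = 1.5146; k_eq = 0.66025 N/mm
δ = F/k_eq = 10.1/0.66025 = 15.297 mm

15.3 mm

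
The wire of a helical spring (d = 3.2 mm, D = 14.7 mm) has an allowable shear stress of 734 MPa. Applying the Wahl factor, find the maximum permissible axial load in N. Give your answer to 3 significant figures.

479 N

C = D/d = 14.7/3.2 = 4.5937
K_W = (4C−1)/(4C−4) + 0.615/C = 17.375/14.375 + 0.1339 = 1.3426
τ_max = K·8FD/(πd³) → F_max = τ_allow·πd³/(8DK)
F_max = 734·π·3.2³/(8·14.7·1.3426) = 75561/157.89 = 478.58 N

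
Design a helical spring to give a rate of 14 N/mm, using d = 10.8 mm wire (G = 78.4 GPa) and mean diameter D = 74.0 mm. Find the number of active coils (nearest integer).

24

N_a = Gd⁴/(8D³k) = (78.4×10³ × 10.8⁴)/(8 × 74.0³ × 14)
    = 1.06662e+09 / 4.53851e+07 = 23.5 → 24 coils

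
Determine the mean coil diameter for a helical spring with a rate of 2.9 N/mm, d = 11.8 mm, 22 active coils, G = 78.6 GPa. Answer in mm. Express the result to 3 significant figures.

144 mm

D = (Gd⁴/(8N_a·k))^(1/3) = (78.6×10³·11.8⁴/(8·22·2.9))^(1/3)
  = (2.98566e+06)^(1/3) = 143.9947 mm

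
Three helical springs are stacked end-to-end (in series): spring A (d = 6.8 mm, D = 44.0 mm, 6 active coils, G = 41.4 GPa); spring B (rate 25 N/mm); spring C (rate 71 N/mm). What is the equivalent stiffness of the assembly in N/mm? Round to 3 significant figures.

9.97 N/mm

k_A = Gd⁴/(8D³N_a) = (41.4×10³)(6.8⁴)/(8·44.0³·6) = 21.649 N/mm
Series: 1/k_eq = 1/21.649 + 1/25 + 1/71 = 0.10028; k_eq = 9.9725 N/mm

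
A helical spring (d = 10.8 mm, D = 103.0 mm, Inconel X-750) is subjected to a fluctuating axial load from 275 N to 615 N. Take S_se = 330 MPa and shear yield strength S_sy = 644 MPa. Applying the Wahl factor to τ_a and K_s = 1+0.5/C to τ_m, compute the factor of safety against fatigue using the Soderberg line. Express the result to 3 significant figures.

C = D/d = 103.0/10.8 = 9.5370; K_W = (4C−1)/(4C−4)+0.615/C = 1.1523; K_s = 1+0.5/C = 1.0524
F_a = (F_max−F_min)/2 = 170 N; F_m = (F_max+F_min)/2 = 445 N
τ_a = K_W·8F_aD/(πd³) = 1.1523 × 35.396 = 40.788 MPa
τ_m = K_s·8F_mD/(πd³) = 1.0524 × 92.654 = 97.512 MPa
Soderberg: 1/n_f = τ_a/S_se + τ_m/S_sy = 40.788/330 + 97.512/644 = 0.12360 + 0.15142 = 0.27502
n_f = 1/0.27502 = 3.636

3.64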